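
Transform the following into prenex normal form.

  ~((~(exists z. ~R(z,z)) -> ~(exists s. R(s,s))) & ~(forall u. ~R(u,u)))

forall z. exists s. forall u. (R(z,z) & R(s,s) | ~R(u,u))

Eliminate → and ↔ using ¬ and ∨.
  ~((~~(exists z. ~R(z,z)) | ~(exists s. R(s,s))) & ~(forall u. ~R(u,u)))
Move each ¬ inward, flipping quantifiers it crosses:
  (forall z. R(z,z)) & (exists s. R(s,s)) | (forall u. ~R(u,u))
All bound variables are already distinct, so no renaming is needed.
Extract every quantifier outward, since the variables are now distinct and don't occur free across branches:
  forall z. exists s. forall u. (R(z,z) & R(s,s) | ~R(u,u))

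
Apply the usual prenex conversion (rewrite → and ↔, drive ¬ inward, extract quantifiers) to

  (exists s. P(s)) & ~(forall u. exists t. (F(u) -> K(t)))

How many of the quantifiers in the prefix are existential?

2

First replace A → B with ¬A ∨ B.
  (exists s. P(s)) & ~(forall u. exists t. (~F(u) | K(t)))
Push ¬ through the quantifiers and connectives to reach negation normal form:
  (exists s. P(s)) & (exists u. forall t. (F(u) & ~K(t)))
Extract every quantifier outward, since the variables are now distinct and don't occur free across branches:
  exists s. exists u. forall t. (P(s) & F(u) & ~K(t))
The prefix is exists s exists u forall t: 1 universal, 2 existential.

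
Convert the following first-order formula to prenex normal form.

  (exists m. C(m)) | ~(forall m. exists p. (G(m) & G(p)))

exists m. exists u1. forall p. (C(m) | ~G(u1) | ~G(p))

Move each ¬ inward, flipping quantifiers it crosses:
  (exists m. C(m)) | (exists m. forall p. (~G(m) | ~G(p)))
Standardize variables apart so no two quantifiers bind the same name: m↦u1.
  (exists m. C(m)) | (exists u1. forall p. (~G(u1) | ~G(p)))
Extract every quantifier outward, since the variables are now distinct and don't occur free across branches:
  exists m. exists u1. forall p. (C(m) | ~G(u1) | ~G(p))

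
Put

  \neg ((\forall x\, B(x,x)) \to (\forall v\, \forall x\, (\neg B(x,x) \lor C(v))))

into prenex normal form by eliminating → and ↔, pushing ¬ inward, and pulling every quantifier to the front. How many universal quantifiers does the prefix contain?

1

Eliminate → and ↔ using ¬ and ∨.
  \neg (\neg (\forall x\, B(x,x)) \lor (\forall v\, \forall x\, (\neg B(x,x) \lor C(v))))
Move each ¬ inward, flipping quantifiers it crosses:
  (\forall x\, B(x,x)) \land (\exists v\, \exists x\, (B(x,x) \land \neg C(v)))
Give each quantifier a distinct variable: x↦x1.
  (\forall x\, B(x,x)) \land (\exists v\, \exists x1\, (B(x1,x1) \land \neg C(v)))
Finally move all quantifiers to the prefix:
  \forall x\, \exists v\, \exists x1\, (B(x,x) \land B(x1,x1) \land \neg C(v))
The prefix is \forall x \exists v \exists x1: 1 universal, 2 existential.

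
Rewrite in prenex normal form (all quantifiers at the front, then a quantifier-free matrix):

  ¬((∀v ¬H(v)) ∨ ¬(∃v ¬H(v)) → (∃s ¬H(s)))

∀v ∀v1 ∀s ((¬H(v) ∨ H(v1)) ∧ H(s))

First replace A → B with ¬A ∨ B.
  ¬(¬((∀v ¬H(v)) ∨ ¬(∃v ¬H(v))) ∨ (∃s ¬H(s)))
Drive negations inward (¬∀x A ≡ ∃x ¬A, ¬∃x A ≡ ∀x ¬A, De Morgan for ∧/∨):
  ((∀v ¬H(v)) ∨ (∀v H(v))) ∧ (∀s H(s))
Give each quantifier a distinct variable: v↦v1.
  ((∀v ¬H(v)) ∨ (∀v1 H(v1))) ∧ (∀s H(s))
Pull the quantifiers to the front (each side's bound variable is not free in the other side):
  ∀v ∀v1 ∀s ((¬H(v) ∨ H(v1)) ∧ H(s))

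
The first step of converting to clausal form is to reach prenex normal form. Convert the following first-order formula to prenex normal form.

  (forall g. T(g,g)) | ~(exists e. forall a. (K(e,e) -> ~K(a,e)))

forall g. forall e. exists a. (T(g,g) | K(e,e) & K(a,e))

First replace A → B with ¬A ∨ B.
  (forall g. T(g,g)) | ~(exists e. forall a. (~K(e,e) | ~K(a,e)))
Push ¬ through the quantifiers and connectives to reach negation normal form:
  (forall g. T(g,g)) | (forall e. exists a. (K(e,e) & K(a,e)))
All bound variables are already distinct, so no renaming is needed.
Pull the quantifiers to the front (each side's bound variable is not free in the other side):
  forall g. forall e. exists a. (T(g,g) | K(e,e) & K(a,e))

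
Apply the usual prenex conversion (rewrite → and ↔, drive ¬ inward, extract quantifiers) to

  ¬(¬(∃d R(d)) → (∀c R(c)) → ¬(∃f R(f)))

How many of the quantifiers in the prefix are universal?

First replace A → B with ¬A ∨ B.
  ¬(¬¬(∃d R(d)) ∨ ¬(∀c R(c)) ∨ ¬(∃f R(f)))
Push ¬ through the quantifiers and connectives to reach negation normal form:
  (∀d ¬R(d)) ∧ (∀c R(c)) ∧ (∃f R(f))
All bound variables are already distinct, so no renaming is needed.
Finally move all quantifiers to the prefix:
  ∀d ∀c ∃f (¬R(d) ∧ R(c) ∧ R(f))
The prefix is ∀d ∀c ∃f: 2 universal, 1 existential.

2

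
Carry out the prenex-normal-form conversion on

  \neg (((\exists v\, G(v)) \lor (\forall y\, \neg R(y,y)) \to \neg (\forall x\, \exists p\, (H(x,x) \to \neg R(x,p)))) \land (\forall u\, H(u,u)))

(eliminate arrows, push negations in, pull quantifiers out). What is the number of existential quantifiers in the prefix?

3

Eliminate → and ↔ using ¬ and ∨.
  \neg ((\neg ((\exists v\, G(v)) \lor (\forall y\, \neg R(y,y))) \lor \neg (\forall x\, \exists p\, (\neg H(x,x) \lor \neg R(x,p)))) \land (\forall u\, H(u,u)))
Move each ¬ inward, flipping quantifiers it crosses:
  ((\exists v\, G(v)) \lor (\forall y\, \neg R(y,y))) \land (\forall x\, \exists p\, (\neg H(x,x) \lor \neg R(x,p))) \lor (\exists u\, \neg H(u,u))
All bound variables are already distinct, so no renaming is needed.
Extract every quantifier outward, since the variables are now distinct and don't occur free across branches:
  \exists v\, \forall y\, \forall x\, \exists p\, \exists u\, ((G(v) \lor \neg R(y,y)) \land (\neg H(x,x) \lor \neg R(x,p)) \lor \neg H(u,u))
The prefix is \exists v \forall y \forall x \exists p \exists u: 2 universal, 3 existential.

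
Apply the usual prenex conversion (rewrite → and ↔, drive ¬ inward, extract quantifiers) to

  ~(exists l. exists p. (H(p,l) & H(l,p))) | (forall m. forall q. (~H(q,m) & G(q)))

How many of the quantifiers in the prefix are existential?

Drive negations inward (¬∀x A ≡ ∃x ¬A, ¬∃x A ≡ ∀x ¬A, De Morgan for ∧/∨):
  (forall l. forall p. (~H(p,l) | ~H(l,p))) | (forall m. forall q. (~H(q,m) & G(q)))
Extract every quantifier outward, since the variables are now distinct and don't occur free across branches:
  forall l. forall p. forall m. forall q. (~H(p,l) | ~H(l,p) | ~H(q,m) & G(q))
The prefix is forall l forall p forall m forall q: 4 universal, 0 existential.

0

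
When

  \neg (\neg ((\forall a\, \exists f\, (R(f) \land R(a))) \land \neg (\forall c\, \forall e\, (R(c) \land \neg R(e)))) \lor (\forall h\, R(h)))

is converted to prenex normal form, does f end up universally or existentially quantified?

existential

Move each ¬ inward, flipping quantifiers it crosses:
  (\forall a\, \exists f\, (R(f) \land R(a))) \land (\exists c\, \exists e\, (\neg R(c) \lor R(e))) \land (\exists h\, \neg R(h))
All bound variables are already distinct, so no renaming is needed.
Finally move all quantifiers to the prefix:
  \forall a\, \exists f\, \exists c\, \exists e\, \exists h\, (R(f) \land R(a) \land (\neg R(c) \lor R(e)) \land \neg R(h))
The quantifier \exists f sits under an even number of negations, so it remains existential.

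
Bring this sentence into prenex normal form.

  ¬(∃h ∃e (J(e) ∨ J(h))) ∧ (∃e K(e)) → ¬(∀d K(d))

∃h ∃e ∀z1 ∃d (J(e) ∨ J(h) ∨ ¬K(z1) ∨ ¬K(d))

Rewrite implications/biconditionals: A → B as ¬A ∨ B.
  ¬(¬(∃h ∃e (J(e) ∨ J(h))) ∧ (∃e K(e))) ∨ ¬(∀d K(d))
Move each ¬ inward, flipping quantifiers it crosses:
  (∃h ∃e (J(e) ∨ J(h))) ∨ (∀e ¬K(e)) ∨ (∃d ¬K(d))
Give each quantifier a distinct variable: e↦z1.
  (∃h ∃e (J(e) ∨ J(h))) ∨ (∀z1 ¬K(z1)) ∨ (∃d ¬K(d))
Pull the quantifiers to the front (each side's bound variable is not free in the other side):
  ∃h ∃e ∀z1 ∃d (J(e) ∨ J(h) ∨ ¬K(z1) ∨ ¬K(d))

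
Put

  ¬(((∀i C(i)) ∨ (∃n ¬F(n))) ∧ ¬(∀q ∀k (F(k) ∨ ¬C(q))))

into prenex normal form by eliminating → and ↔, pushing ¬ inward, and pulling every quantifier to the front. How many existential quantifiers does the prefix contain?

Move each ¬ inward, flipping quantifiers it crosses:
  (∃i ¬C(i)) ∧ (∀n F(n)) ∨ (∀q ∀k (F(k) ∨ ¬C(q)))
Extract every quantifier outward, since the variables are now distinct and don't occur free across branches:
  ∃i ∀n ∀q ∀k (¬C(i) ∧ F(n) ∨ F(k) ∨ ¬C(q))
The prefix is ∃i ∀n ∀q ∀k: 3 universal, 1 existential.

1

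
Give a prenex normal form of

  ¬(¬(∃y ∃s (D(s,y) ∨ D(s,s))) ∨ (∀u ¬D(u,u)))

Drive negations inward (¬∀x A ≡ ∃x ¬A, ¬∃x A ≡ ∀x ¬A, De Morgan for ∧/∨):
  (∃y ∃s (D(s,y) ∨ D(s,s))) ∧ (∃u D(u,u))
All bound variables are already distinct, so no renaming is needed.
Finally move all quantifiers to the prefix:
  ∃y ∃s ∃u ((D(s,y) ∨ D(s,s)) ∧ D(u,u))

∃y ∃s ∃u ((D(s,y) ∨ D(s,s)) ∧ D(u,u))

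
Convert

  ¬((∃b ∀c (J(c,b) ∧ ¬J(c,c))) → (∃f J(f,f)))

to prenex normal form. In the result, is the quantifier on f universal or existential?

Rewrite implications/biconditionals: A → B as ¬A ∨ B.
  ¬(¬(∃b ∀c (J(c,b) ∧ ¬J(c,c))) ∨ (∃f J(f,f)))
Move each ¬ inward, flipping quantifiers it crosses:
  (∃b ∀c (J(c,b) ∧ ¬J(c,c))) ∧ (∀f ¬J(f,f))
Extract every quantifier outward, since the variables are now distinct and don't occur free across branches:
  ∃b ∀c ∀f (J(c,b) ∧ ¬J(c,c) ∧ ¬J(f,f))
The quantifier ∃f sits under an odd number of negations (counting the antecedent side of each →), so it flips to ∀f.

universal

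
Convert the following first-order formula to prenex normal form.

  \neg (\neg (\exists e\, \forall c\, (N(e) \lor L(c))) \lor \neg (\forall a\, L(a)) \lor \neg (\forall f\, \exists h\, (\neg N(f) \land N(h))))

\exists e\, \forall c\, \forall a\, \forall f\, \exists h\, ((N(e) \lor L(c)) \land L(a) \land \neg N(f) \land N(h))

Push ¬ through the quantifiers and connectives to reach negation normal form:
  (\exists e\, \forall c\, (N(e) \lor L(c))) \land (\forall a\, L(a)) \land (\forall f\, \exists h\, (\neg N(f) \land N(h)))
All bound variables are already distinct, so no renaming is needed.
Finally move all quantifiers to the prefix:
  \exists e\, \forall c\, \forall a\, \forall f\, \exists h\, ((N(e) \lor L(c)) \land L(a) \land \neg N(f) \land N(h))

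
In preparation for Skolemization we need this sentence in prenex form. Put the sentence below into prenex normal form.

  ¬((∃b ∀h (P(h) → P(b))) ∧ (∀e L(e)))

∀b ∃h ∃e (P(h) ∧ ¬P(b) ∨ ¬L(e))

Rewrite implications/biconditionals: A → B as ¬A ∨ B.
  ¬((∃b ∀h (¬P(h) ∨ P(b))) ∧ (∀e L(e)))
Push ¬ through the quantifiers and connectives to reach negation normal form:
  (∀b ∃h (P(h) ∧ ¬P(b))) ∨ (∃e ¬L(e))
All bound variables are already distinct, so no renaming is needed.
Pull the quantifiers to the front (each side's bound variable is not free in the other side):
  ∀b ∃h ∃e (P(h) ∧ ¬P(b) ∨ ¬L(e))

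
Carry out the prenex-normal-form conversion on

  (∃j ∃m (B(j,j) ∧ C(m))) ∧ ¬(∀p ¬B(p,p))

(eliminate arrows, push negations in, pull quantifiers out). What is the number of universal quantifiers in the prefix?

0

Move each ¬ inward, flipping quantifiers it crosses:
  (∃j ∃m (B(j,j) ∧ C(m))) ∧ (∃p B(p,p))
Pull the quantifiers to the front (each side's bound variable is not free in the other side):
  ∃j ∃m ∃p (B(j,j) ∧ C(m) ∧ B(p,p))
The prefix is ∃j ∃m ∃p: 0 universal, 3 existential.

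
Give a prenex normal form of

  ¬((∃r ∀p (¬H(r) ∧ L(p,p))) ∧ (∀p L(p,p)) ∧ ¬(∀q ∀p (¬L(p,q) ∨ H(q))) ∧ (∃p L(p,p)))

∀r ∃p ∃u ∀q ∀w ∀a (H(r) ∨ ¬L(p,p) ∨ ¬L(u,u) ∨ ¬L(w,q) ∨ H(q) ∨ ¬L(a,a))

Drive negations inward (¬∀x A ≡ ∃x ¬A, ¬∃x A ≡ ∀x ¬A, De Morgan for ∧/∨):
  (∀r ∃p (H(r) ∨ ¬L(p,p))) ∨ (∃p ¬L(p,p)) ∨ (∀q ∀p (¬L(p,q) ∨ H(q))) ∨ (∀p ¬L(p,p))
Give each quantifier a distinct variable: p↦u, p↦w, p↦a.
  (∀r ∃p (H(r) ∨ ¬L(p,p))) ∨ (∃u ¬L(u,u)) ∨ (∀q ∀w (¬L(w,q) ∨ H(q))) ∨ (∀a ¬L(a,a))
Pull the quantifiers to the front (each side's bound variable is not free in the other side):
  ∀r ∃p ∃u ∀q ∀w ∀a (H(r) ∨ ¬L(p,p) ∨ ¬L(u,u) ∨ ¬L(w,q) ∨ H(q) ∨ ¬L(a,a))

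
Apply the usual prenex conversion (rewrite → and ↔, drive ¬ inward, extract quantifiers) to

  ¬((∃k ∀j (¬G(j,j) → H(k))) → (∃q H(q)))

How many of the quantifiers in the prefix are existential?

First replace A → B with ¬A ∨ B.
  ¬(¬(∃k ∀j (¬¬G(j,j) ∨ H(k))) ∨ (∃q H(q)))
Move each ¬ inward, flipping quantifiers it crosses:
  (∃k ∀j (G(j,j) ∨ H(k))) ∧ (∀q ¬H(q))
Pull the quantifiers to the front (each side's bound variable is not free in the other side):
  ∃k ∀j ∀q ((G(j,j) ∨ H(k)) ∧ ¬H(q))
The prefix is ∃k ∀j ∀q: 2 universal, 1 existential.

1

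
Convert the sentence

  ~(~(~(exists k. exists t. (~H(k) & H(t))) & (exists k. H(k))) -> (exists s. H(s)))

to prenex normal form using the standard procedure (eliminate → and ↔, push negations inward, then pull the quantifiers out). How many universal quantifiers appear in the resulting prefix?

2

Rewrite implications/biconditionals: A → B as ¬A ∨ B.
  ~(~~(~(exists k. exists t. (~H(k) & H(t))) & (exists k. H(k))) | (exists s. H(s)))
Push ¬ through the quantifiers and connectives to reach negation normal form:
  ((exists k. exists t. (~H(k) & H(t))) | (forall k. ~H(k))) & (forall s. ~H(s))
Give each quantifier a distinct variable: k↦v1.
  ((exists k. exists t. (~H(k) & H(t))) | (forall v1. ~H(v1))) & (forall s. ~H(s))
Finally move all quantifiers to the prefix:
  exists k. exists t. forall v1. forall s. ((~H(k) & H(t) | ~H(v1)) & ~H(s))
The prefix is exists k exists t forall v1 forall s: 2 universal, 2 existential.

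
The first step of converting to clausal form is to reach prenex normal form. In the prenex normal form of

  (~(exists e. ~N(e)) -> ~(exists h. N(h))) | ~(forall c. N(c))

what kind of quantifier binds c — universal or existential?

existential

Eliminate → and ↔ using ¬ and ∨.
  ~~(exists e. ~N(e)) | ~(exists h. N(h)) | ~(forall c. N(c))
Push ¬ through the quantifiers and connectives to reach negation normal form:
  (exists e. ~N(e)) | (forall h. ~N(h)) | (exists c. ~N(c))
All bound variables are already distinct, so no renaming is needed.
Pull the quantifiers to the front (each side's bound variable is not free in the other side):
  exists e. forall h. exists c. (~N(e) | ~N(h) | ~N(c))
The quantifier forall c sits under an odd number of negations (counting the antecedent side of each →), so it flips to exists c.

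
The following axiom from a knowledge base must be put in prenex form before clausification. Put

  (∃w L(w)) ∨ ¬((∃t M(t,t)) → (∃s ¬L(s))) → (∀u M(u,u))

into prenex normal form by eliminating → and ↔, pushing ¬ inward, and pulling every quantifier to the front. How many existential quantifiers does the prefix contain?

1

First replace A → B with ¬A ∨ B.
  ¬((∃w L(w)) ∨ ¬(¬(∃t M(t,t)) ∨ (∃s ¬L(s)))) ∨ (∀u M(u,u))
Drive negations inward (¬∀x A ≡ ∃x ¬A, ¬∃x A ≡ ∀x ¬A, De Morgan for ∧/∨):
  (∀w ¬L(w)) ∧ ((∀t ¬M(t,t)) ∨ (∃s ¬L(s))) ∨ (∀u M(u,u))
Finally move all quantifiers to the prefix:
  ∀w ∀t ∃s ∀u (¬L(w) ∧ (¬M(t,t) ∨ ¬L(s)) ∨ M(u,u))
The prefix is ∀w ∀t ∃s ∀u: 3 universal, 1 existential.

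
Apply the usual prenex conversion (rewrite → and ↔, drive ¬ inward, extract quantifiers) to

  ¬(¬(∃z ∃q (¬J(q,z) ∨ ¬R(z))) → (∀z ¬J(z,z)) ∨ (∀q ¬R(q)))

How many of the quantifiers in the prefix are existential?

2

Rewrite implications/biconditionals: A → B as ¬A ∨ B.
  ¬(¬¬(∃z ∃q (¬J(q,z) ∨ ¬R(z))) ∨ (∀z ¬J(z,z)) ∨ (∀q ¬R(q)))
Move each ¬ inward, flipping quantifiers it crosses:
  (∀z ∀q (J(q,z) ∧ R(z))) ∧ (∃z J(z,z)) ∧ (∃q R(q))
Rename bound variables to avoid capture: z↦v1, q↦x.
  (∀z ∀q (J(q,z) ∧ R(z))) ∧ (∃v1 J(v1,v1)) ∧ (∃x R(x))
Extract every quantifier outward, since the variables are now distinct and don't occur free across branches:
  ∀z ∀q ∃v1 ∃x (J(q,z) ∧ R(z) ∧ J(v1,v1) ∧ R(x))
The prefix is ∀z ∀q ∃v1 ∃x: 2 universal, 2 existential.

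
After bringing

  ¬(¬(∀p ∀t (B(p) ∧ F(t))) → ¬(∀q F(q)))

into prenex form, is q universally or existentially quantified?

Rewrite implications/biconditionals: A → B as ¬A ∨ B.
  ¬(¬¬(∀p ∀t (B(p) ∧ F(t))) ∨ ¬(∀q F(q)))
Drive negations inward (¬∀x A ≡ ∃x ¬A, ¬∃x A ≡ ∀x ¬A, De Morgan for ∧/∨):
  (∃p ∃t (¬B(p) ∨ ¬F(t))) ∧ (∀q F(q))
All bound variables are already distinct, so no renaming is needed.
Pull the quantifiers to the front (each side's bound variable is not free in the other side):
  ∃p ∃t ∀q ((¬B(p) ∨ ¬F(t)) ∧ F(q))
The quantifier ∀q sits under an even number of negations (counting the antecedent side of each →), so it remains universal.

universal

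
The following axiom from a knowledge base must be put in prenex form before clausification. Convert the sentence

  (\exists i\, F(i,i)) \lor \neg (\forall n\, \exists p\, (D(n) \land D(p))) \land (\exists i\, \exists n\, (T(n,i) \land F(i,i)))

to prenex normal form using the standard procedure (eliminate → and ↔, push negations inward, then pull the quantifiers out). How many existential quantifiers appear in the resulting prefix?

4

Push ¬ through the quantifiers and connectives to reach negation normal form:
  (\exists i\, F(i,i)) \lor (\exists n\, \forall p\, (\neg D(n) \lor \neg D(p))) \land (\exists i\, \exists n\, (T(n,i) \land F(i,i)))
Standardize variables apart so no two quantifiers bind the same name: i↦v, n↦z.
  (\exists i\, F(i,i)) \lor (\exists n\, \forall p\, (\neg D(n) \lor \neg D(p))) \land (\exists v\, \exists z\, (T(z,v) \land F(v,v)))
Extract every quantifier outward, since the variables are now distinct and don't occur free across branches:
  \exists i\, \exists n\, \forall p\, \exists v\, \exists z\, (F(i,i) \lor (\neg D(n) \lor \neg D(p)) \land T(z,v) \land F(v,v))
The prefix is \exists i \exists n \forall p \exists v \exists z: 1 universal, 4 existential.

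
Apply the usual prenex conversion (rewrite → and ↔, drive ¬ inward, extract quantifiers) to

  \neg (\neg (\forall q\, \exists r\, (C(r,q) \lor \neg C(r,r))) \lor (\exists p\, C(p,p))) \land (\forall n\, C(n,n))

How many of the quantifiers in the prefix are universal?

3

Move each ¬ inward, flipping quantifiers it crosses:
  (\forall q\, \exists r\, (C(r,q) \lor \neg C(r,r))) \land (\forall p\, \neg C(p,p)) \land (\forall n\, C(n,n))
All bound variables are already distinct, so no renaming is needed.
Extract every quantifier outward, since the variables are now distinct and don't occur free across branches:
  \forall q\, \exists r\, \forall p\, \forall n\, ((C(r,q) \lor \neg C(r,r)) \land \neg C(p,p) \land C(n,n))
The prefix is \forall q \exists r \forall p \forall n: 3 universal, 1 existential.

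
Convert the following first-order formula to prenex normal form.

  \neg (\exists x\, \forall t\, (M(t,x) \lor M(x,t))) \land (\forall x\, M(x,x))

\forall x\, \exists t\, \forall s\, (\neg M(t,x) \land \neg M(x,t) \land M(s,s))

Push ¬ through the quantifiers and connectives to reach negation normal form:
  (\forall x\, \exists t\, (\neg M(t,x) \land \neg M(x,t))) \land (\forall x\, M(x,x))
Give each quantifier a distinct variable: x↦s.
  (\forall x\, \exists t\, (\neg M(t,x) \land \neg M(x,t))) \land (\forall s\, M(s,s))
Pull the quantifiers to the front (each side's bound variable is not free in the other side):
  \forall x\, \exists t\, \forall s\, (\neg M(t,x) \land \neg M(x,t) \land M(s,s))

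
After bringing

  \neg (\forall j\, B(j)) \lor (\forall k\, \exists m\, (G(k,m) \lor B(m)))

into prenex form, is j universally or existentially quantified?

existential

Move each ¬ inward, flipping quantifiers it crosses:
  (\exists j\, \neg B(j)) \lor (\forall k\, \exists m\, (G(k,m) \lor B(m)))
Pull the quantifiers to the front (each side's bound variable is not free in the other side):
  \exists j\, \forall k\, \exists m\, (\neg B(j) \lor G(k,m) \lor B(m))
The quantifier \forall j sits under an odd number of negations, so it flips to \exists j.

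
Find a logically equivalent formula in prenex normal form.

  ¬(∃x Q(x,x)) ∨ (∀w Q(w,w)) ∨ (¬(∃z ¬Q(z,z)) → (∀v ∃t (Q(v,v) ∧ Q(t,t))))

First replace A → B with ¬A ∨ B.
  ¬(∃x Q(x,x)) ∨ (∀w Q(w,w)) ∨ ¬¬(∃z ¬Q(z,z)) ∨ (∀v ∃t (Q(v,v) ∧ Q(t,t)))
Drive negations inward (¬∀x A ≡ ∃x ¬A, ¬∃x A ≡ ∀x ¬A, De Morgan for ∧/∨):
  (∀x ¬Q(x,x)) ∨ (∀w Q(w,w)) ∨ (∃z ¬Q(z,z)) ∨ (∀v ∃t (Q(v,v) ∧ Q(t,t)))
All bound variables are already distinct, so no renaming is needed.
Pull the quantifiers to the front (each side's bound variable is not free in the other side):
  ∀x ∀w ∃z ∀v ∃t (¬Q(x,x) ∨ Q(w,w) ∨ ¬Q(z,z) ∨ Q(v,v) ∧ Q(t,t))

∀x ∀w ∃z ∀v ∃t (¬Q(x,x) ∨ Q(w,w) ∨ ¬Q(z,z) ∨ Q(v,v) ∧ Q(t,t))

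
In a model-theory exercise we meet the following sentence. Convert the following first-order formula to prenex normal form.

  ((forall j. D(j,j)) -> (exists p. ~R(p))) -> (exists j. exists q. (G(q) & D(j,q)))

forall j. forall p. exists s. exists q. (D(j,j) & R(p) | G(q) & D(s,q))

First replace A → B with ¬A ∨ B.
  ~(~(forall j. D(j,j)) | (exists p. ~R(p))) | (exists j. exists q. (G(q) & D(j,q)))
Push ¬ through the quantifiers and connectives to reach negation normal form:
  (forall j. D(j,j)) & (forall p. R(p)) | (exists j. exists q. (G(q) & D(j,q)))
Give each quantifier a distinct variable: j↦s.
  (forall j. D(j,j)) & (forall p. R(p)) | (exists s. exists q. (G(q) & D(s,q)))
Pull the quantifiers to the front (each side's bound variable is not free in the other side):
  forall j. forall p. exists s. exists q. (D(j,j) & R(p) | G(q) & D(s,q))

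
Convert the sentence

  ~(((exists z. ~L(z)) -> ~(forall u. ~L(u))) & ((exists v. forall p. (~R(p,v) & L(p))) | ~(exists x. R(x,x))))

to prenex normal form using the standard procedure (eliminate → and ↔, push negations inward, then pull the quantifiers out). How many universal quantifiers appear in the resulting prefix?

2

Eliminate → and ↔ using ¬ and ∨.
  ~((~(exists z. ~L(z)) | ~(forall u. ~L(u))) & ((exists v. forall p. (~R(p,v) & L(p))) | ~(exists x. R(x,x))))
Push ¬ through the quantifiers and connectives to reach negation normal form:
  (exists z. ~L(z)) & (forall u. ~L(u)) | (forall v. exists p. (R(p,v) | ~L(p))) & (exists x. R(x,x))
Extract every quantifier outward, since the variables are now distinct and don't occur free across branches:
  exists z. forall u. forall v. exists p. exists x. (~L(z) & ~L(u) | (R(p,v) | ~L(p)) & R(x,x))
The prefix is exists z forall u forall v exists p exists x: 2 universal, 3 existential.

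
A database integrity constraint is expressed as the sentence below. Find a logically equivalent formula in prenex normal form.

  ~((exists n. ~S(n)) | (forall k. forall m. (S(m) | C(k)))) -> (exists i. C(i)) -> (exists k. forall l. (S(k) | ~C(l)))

exists n. forall k. forall m. forall i. exists p. forall l. (~S(n) | S(m) | C(k) | ~C(i) | S(p) | ~C(l))

First replace A → B with ¬A ∨ B.
  ~~((exists n. ~S(n)) | (forall k. forall m. (S(m) | C(k)))) | ~(exists i. C(i)) | (exists k. forall l. (S(k) | ~C(l)))
Drive negations inward (¬∀x A ≡ ∃x ¬A, ¬∃x A ≡ ∀x ¬A, De Morgan for ∧/∨):
  (exists n. ~S(n)) | (forall k. forall m. (S(m) | C(k))) | (forall i. ~C(i)) | (exists k. forall l. (S(k) | ~C(l)))
Give each quantifier a distinct variable: k↦p.
  (exists n. ~S(n)) | (forall k. forall m. (S(m) | C(k))) | (forall i. ~C(i)) | (exists p. forall l. (S(p) | ~C(l)))
Extract every quantifier outward, since the variables are now distinct and don't occur free across branches:
  exists n. forall k. forall m. forall i. exists p. forall l. (~S(n) | S(m) | C(k) | ~C(i) | S(p) | ~C(l))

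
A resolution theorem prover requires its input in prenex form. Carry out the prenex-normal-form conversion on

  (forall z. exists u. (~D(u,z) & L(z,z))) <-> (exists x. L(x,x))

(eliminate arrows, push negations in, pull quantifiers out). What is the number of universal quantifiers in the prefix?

3

First replace A → B with ¬A ∨ B; A ↔ B as (¬A ∨ B) ∧ (¬B ∨ A).
  (~(forall z. exists u. (~D(u,z) & L(z,z))) | (exists x. L(x,x))) & (~(exists x. L(x,x)) | (forall z. exists u. (~D(u,z) & L(z,z))))
Move each ¬ inward, flipping quantifiers it crosses:
  ((exists z. forall u. (D(u,z) | ~L(z,z))) | (exists x. L(x,x))) & ((forall x. ~L(x,x)) | (forall z. exists u. (~D(u,z) & L(z,z))))
Give each quantifier a distinct variable: x↦v1, z↦w, u↦z1.
  ((exists z. forall u. (D(u,z) | ~L(z,z))) | (exists x. L(x,x))) & ((forall v1. ~L(v1,v1)) | (forall w. exists z1. (~D(z1,w) & L(w,w))))
Finally move all quantifiers to the prefix:
  exists z. forall u. exists x. forall v1. forall w. exists z1. ((D(u,z) | ~L(z,z) | L(x,x)) & (~L(v1,v1) | ~D(z1,w) & L(w,w)))
The prefix is exists z forall u exists x forall v1 forall w exists z1: 3 universal, 3 existential.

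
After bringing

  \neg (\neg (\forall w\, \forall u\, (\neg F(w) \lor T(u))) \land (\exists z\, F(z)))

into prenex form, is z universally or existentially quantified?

universal

Drive negations inward (¬∀x A ≡ ∃x ¬A, ¬∃x A ≡ ∀x ¬A, De Morgan for ∧/∨):
  (\forall w\, \forall u\, (\neg F(w) \lor T(u))) \lor (\forall z\, \neg F(z))
All bound variables are already distinct, so no renaming is needed.
Finally move all quantifiers to the prefix:
  \forall w\, \forall u\, \forall z\, (\neg F(w) \lor T(u) \lor \neg F(z))
The quantifier \exists z sits under an odd number of negations, so it flips to \forall z.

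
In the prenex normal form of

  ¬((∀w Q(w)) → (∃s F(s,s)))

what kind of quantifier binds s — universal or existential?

First replace A → B with ¬A ∨ B.
  ¬(¬(∀w Q(w)) ∨ (∃s F(s,s)))
Drive negations inward (¬∀x A ≡ ∃x ¬A, ¬∃x A ≡ ∀x ¬A, De Morgan for ∧/∨):
  (∀w Q(w)) ∧ (∀s ¬F(s,s))
All bound variables are already distinct, so no renaming is needed.
Pull the quantifiers to the front (each side's bound variable is not free in the other side):
  ∀w ∀s (Q(w) ∧ ¬F(s,s))
The quantifier ∃s sits under an odd number of negations (counting the antecedent side of each →), so it flips to ∀s.

universal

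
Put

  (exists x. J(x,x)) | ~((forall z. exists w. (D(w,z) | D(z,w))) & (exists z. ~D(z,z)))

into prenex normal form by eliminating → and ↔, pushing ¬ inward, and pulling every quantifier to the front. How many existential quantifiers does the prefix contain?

Move each ¬ inward, flipping quantifiers it crosses:
  (exists x. J(x,x)) | (exists z. forall w. (~D(w,z) & ~D(z,w))) | (forall z. D(z,z))
Standardize variables apart so no two quantifiers bind the same name: z↦b.
  (exists x. J(x,x)) | (exists z. forall w. (~D(w,z) & ~D(z,w))) | (forall b. D(b,b))
Extract every quantifier outward, since the variables are now distinct and don't occur free across branches:
  exists x. exists z. forall w. forall b. (J(x,x) | ~D(w,z) & ~D(z,w) | D(b,b))
The prefix is exists x exists z forall w forall b: 2 universal, 2 existential.

2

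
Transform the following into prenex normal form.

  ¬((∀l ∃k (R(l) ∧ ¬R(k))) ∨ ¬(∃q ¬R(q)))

∃l ∀k ∃q ((¬R(l) ∨ R(k)) ∧ ¬R(q))

Move each ¬ inward, flipping quantifiers it crosses:
  (∃l ∀k (¬R(l) ∨ R(k))) ∧ (∃q ¬R(q))
Extract every quantifier outward, since the variables are now distinct and don't occur free across branches:
  ∃l ∀k ∃q ((¬R(l) ∨ R(k)) ∧ ¬R(q))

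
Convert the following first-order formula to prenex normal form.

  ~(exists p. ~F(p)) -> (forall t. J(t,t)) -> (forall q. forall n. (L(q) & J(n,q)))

Rewrite implications/biconditionals: A → B as ¬A ∨ B.
  ~~(exists p. ~F(p)) | ~(forall t. J(t,t)) | (forall q. forall n. (L(q) & J(n,q)))
Drive negations inward (¬∀x A ≡ ∃x ¬A, ¬∃x A ≡ ∀x ¬A, De Morgan for ∧/∨):
  (exists p. ~F(p)) | (exists t. ~J(t,t)) | (forall q. forall n. (L(q) & J(n,q)))
All bound variables are already distinct, so no renaming is needed.
Finally move all quantifiers to the prefix:
  exists p. exists t. forall q. forall n. (~F(p) | ~J(t,t) | L(q) & J(n,q))

exists p. exists t. forall q. forall n. (~F(p) | ~J(t,t) | L(q) & J(n,q))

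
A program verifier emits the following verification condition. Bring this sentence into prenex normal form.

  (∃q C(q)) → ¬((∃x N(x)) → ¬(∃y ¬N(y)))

∀q ∃x ∃y (¬C(q) ∨ N(x) ∧ ¬N(y))

First replace A → B with ¬A ∨ B.
  ¬(∃q C(q)) ∨ ¬(¬(∃x N(x)) ∨ ¬(∃y ¬N(y)))
Move each ¬ inward, flipping quantifiers it crosses:
  (∀q ¬C(q)) ∨ (∃x N(x)) ∧ (∃y ¬N(y))
All bound variables are already distinct, so no renaming is needed.
Pull the quantifiers to the front (each side's bound variable is not free in the other side):
  ∀q ∃x ∃y (¬C(q) ∨ N(x) ∧ ¬N(y))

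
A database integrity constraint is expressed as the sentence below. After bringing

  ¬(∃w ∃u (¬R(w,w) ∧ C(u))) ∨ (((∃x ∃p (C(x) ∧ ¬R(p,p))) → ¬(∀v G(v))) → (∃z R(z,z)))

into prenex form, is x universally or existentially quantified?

First replace A → B with ¬A ∨ B.
  ¬(∃w ∃u (¬R(w,w) ∧ C(u))) ∨ ¬(¬(∃x ∃p (C(x) ∧ ¬R(p,p))) ∨ ¬(∀v G(v))) ∨ (∃z R(z,z))
Move each ¬ inward, flipping quantifiers it crosses:
  (∀w ∀u (R(w,w) ∨ ¬C(u))) ∨ (∃x ∃p (C(x) ∧ ¬R(p,p))) ∧ (∀v G(v)) ∨ (∃z R(z,z))
All bound variables are already distinct, so no renaming is needed.
Extract every quantifier outward, since the variables are now distinct and don't occur free across branches:
  ∀w ∀u ∃x ∃p ∀v ∃z (R(w,w) ∨ ¬C(u) ∨ C(x) ∧ ¬R(p,p) ∧ G(v) ∨ R(z,z))
The quantifier ∃x sits under an even number of negations (counting the antecedent side of each →), so it remains existential.

existential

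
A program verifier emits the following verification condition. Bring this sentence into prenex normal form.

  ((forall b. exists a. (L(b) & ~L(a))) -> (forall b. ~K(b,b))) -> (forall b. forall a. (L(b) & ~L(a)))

Rewrite implications/biconditionals: A → B as ¬A ∨ B.
  ~(~(forall b. exists a. (L(b) & ~L(a))) | (forall b. ~K(b,b))) | (forall b. forall a. (L(b) & ~L(a)))
Drive negations inward (¬∀x A ≡ ∃x ¬A, ¬∃x A ≡ ∀x ¬A, De Morgan for ∧/∨):
  (forall b. exists a. (L(b) & ~L(a))) & (exists b. K(b,b)) | (forall b. forall a. (L(b) & ~L(a)))
Rename bound variables to avoid capture: b↦q, b↦c, a↦y.
  (forall b. exists a. (L(b) & ~L(a))) & (exists q. K(q,q)) | (forall c. forall y. (L(c) & ~L(y)))
Pull the quantifiers to the front (each side's bound variable is not free in the other side):
  forall b. exists a. exists q. forall c. forall y. (L(b) & ~L(a) & K(q,q) | L(c) & ~L(y))

forall b. exists a. exists q. forall c. forall y. (L(b) & ~L(a) & K(q,q) | L(c) & ~L(y))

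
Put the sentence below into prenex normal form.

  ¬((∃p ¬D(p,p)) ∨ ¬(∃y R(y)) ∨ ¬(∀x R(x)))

Drive negations inward (¬∀x A ≡ ∃x ¬A, ¬∃x A ≡ ∀x ¬A, De Morgan for ∧/∨):
  (∀p D(p,p)) ∧ (∃y R(y)) ∧ (∀x R(x))
Finally move all quantifiers to the prefix:
  ∀p ∃y ∀x (D(p,p) ∧ R(y) ∧ R(x))

∀p ∃y ∀x (D(p,p) ∧ R(y) ∧ R(x))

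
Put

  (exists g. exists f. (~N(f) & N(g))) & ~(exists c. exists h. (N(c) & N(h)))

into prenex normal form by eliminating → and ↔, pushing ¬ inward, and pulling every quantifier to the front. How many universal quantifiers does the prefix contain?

2

Drive negations inward (¬∀x A ≡ ∃x ¬A, ¬∃x A ≡ ∀x ¬A, De Morgan for ∧/∨):
  (exists g. exists f. (~N(f) & N(g))) & (forall c. forall h. (~N(c) | ~N(h)))
All bound variables are already distinct, so no renaming is needed.
Pull the quantifiers to the front (each side's bound variable is not free in the other side):
  exists g. exists f. forall c. forall h. (~N(f) & N(g) & (~N(c) | ~N(h)))
The prefix is exists g exists f forall c forall h: 2 universal, 2 existential.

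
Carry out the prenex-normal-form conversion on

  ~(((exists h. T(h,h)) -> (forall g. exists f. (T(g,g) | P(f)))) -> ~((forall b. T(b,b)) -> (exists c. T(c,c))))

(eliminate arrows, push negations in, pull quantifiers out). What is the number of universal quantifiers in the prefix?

2

First replace A → B with ¬A ∨ B.
  ~(~(~(exists h. T(h,h)) | (forall g. exists f. (T(g,g) | P(f)))) | ~(~(forall b. T(b,b)) | (exists c. T(c,c))))
Drive negations inward (¬∀x A ≡ ∃x ¬A, ¬∃x A ≡ ∀x ¬A, De Morgan for ∧/∨):
  ((forall h. ~T(h,h)) | (forall g. exists f. (T(g,g) | P(f)))) & ((exists b. ~T(b,b)) | (exists c. T(c,c)))
All bound variables are already distinct, so no renaming is needed.
Finally move all quantifiers to the prefix:
  forall h. forall g. exists f. exists b. exists c. ((~T(h,h) | T(g,g) | P(f)) & (~T(b,b) | T(c,c)))
The prefix is forall h forall g exists f exists b exists c: 2 universal, 3 existential.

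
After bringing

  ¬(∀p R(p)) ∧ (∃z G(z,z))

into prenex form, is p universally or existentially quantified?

Drive negations inward (¬∀x A ≡ ∃x ¬A, ¬∃x A ≡ ∀x ¬A, De Morgan for ∧/∨):
  (∃p ¬R(p)) ∧ (∃z G(z,z))
All bound variables are already distinct, so no renaming is needed.
Finally move all quantifiers to the prefix:
  ∃p ∃z (¬R(p) ∧ G(z,z))
The quantifier ∀p sits under an odd number of negations, so it flips to ∃p.

existential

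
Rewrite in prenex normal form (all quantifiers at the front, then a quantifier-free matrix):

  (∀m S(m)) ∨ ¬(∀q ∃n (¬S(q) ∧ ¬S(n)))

Move each ¬ inward, flipping quantifiers it crosses:
  (∀m S(m)) ∨ (∃q ∀n (S(q) ∨ S(n)))
Extract every quantifier outward, since the variables are now distinct and don't occur free across branches:
  ∀m ∃q ∀n (S(m) ∨ S(q) ∨ S(n))

∀m ∃q ∀n (S(m) ∨ S(q) ∨ S(n))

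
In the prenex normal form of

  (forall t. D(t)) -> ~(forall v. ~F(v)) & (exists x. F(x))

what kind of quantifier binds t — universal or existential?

existential

Rewrite implications/biconditionals: A → B as ¬A ∨ B.
  ~(forall t. D(t)) | ~(forall v. ~F(v)) & (exists x. F(x))
Drive negations inward (¬∀x A ≡ ∃x ¬A, ¬∃x A ≡ ∀x ¬A, De Morgan for ∧/∨):
  (exists t. ~D(t)) | (exists v. F(v)) & (exists x. F(x))
Pull the quantifiers to the front (each side's bound variable is not free in the other side):
  exists t. exists v. exists x. (~D(t) | F(v) & F(x))
The quantifier forall t sits under an odd number of negations (counting the antecedent side of each →), so it flips to exists t.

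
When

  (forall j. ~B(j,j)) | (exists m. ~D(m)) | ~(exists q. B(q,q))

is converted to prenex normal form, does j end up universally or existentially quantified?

Push ¬ through the quantifiers and connectives to reach negation normal form:
  (forall j. ~B(j,j)) | (exists m. ~D(m)) | (forall q. ~B(q,q))
All bound variables are already distinct, so no renaming is needed.
Extract every quantifier outward, since the variables are now distinct and don't occur free across branches:
  forall j. exists m. forall q. (~B(j,j) | ~D(m) | ~B(q,q))
The quantifier forall j sits under an even number of negations, so it remains universal.

universal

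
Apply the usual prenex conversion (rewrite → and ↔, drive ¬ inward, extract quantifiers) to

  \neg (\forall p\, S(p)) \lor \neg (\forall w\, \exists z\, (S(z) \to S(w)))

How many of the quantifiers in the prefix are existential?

Rewrite implications/biconditionals: A → B as ¬A ∨ B.
  \neg (\forall p\, S(p)) \lor \neg (\forall w\, \exists z\, (\neg S(z) \lor S(w)))
Drive negations inward (¬∀x A ≡ ∃x ¬A, ¬∃x A ≡ ∀x ¬A, De Morgan for ∧/∨):
  (\exists p\, \neg S(p)) \lor (\exists w\, \forall z\, (S(z) \land \neg S(w)))
Pull the quantifiers to the front (each side's bound variable is not free in the other side):
  \exists p\, \exists w\, \forall z\, (\neg S(p) \lor S(z) \land \neg S(w))
The prefix is \exists p \exists w \forall z: 1 universal, 2 existential.

2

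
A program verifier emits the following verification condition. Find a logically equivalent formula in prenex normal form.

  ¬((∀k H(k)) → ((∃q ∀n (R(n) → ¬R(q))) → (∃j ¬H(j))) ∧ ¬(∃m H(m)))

∀k ∃q ∀n ∀j ∃m (H(k) ∧ ((¬R(n) ∨ ¬R(q)) ∧ H(j) ∨ H(m)))

First replace A → B with ¬A ∨ B.
  ¬(¬(∀k H(k)) ∨ (¬(∃q ∀n (¬R(n) ∨ ¬R(q))) ∨ (∃j ¬H(j))) ∧ ¬(∃m H(m)))
Push ¬ through the quantifiers and connectives to reach negation normal form:
  (∀k H(k)) ∧ ((∃q ∀n (¬R(n) ∨ ¬R(q))) ∧ (∀j H(j)) ∨ (∃m H(m)))
Pull the quantifiers to the front (each side's bound variable is not free in the other side):
  ∀k ∃q ∀n ∀j ∃m (H(k) ∧ ((¬R(n) ∨ ¬R(q)) ∧ H(j) ∨ H(m)))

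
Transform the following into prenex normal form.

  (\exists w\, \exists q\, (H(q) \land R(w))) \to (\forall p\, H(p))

\forall w\, \forall q\, \forall p\, (\neg H(q) \lor \neg R(w) \lor H(p))

Eliminate → and ↔ using ¬ and ∨.
  \neg (\exists w\, \exists q\, (H(q) \land R(w))) \lor (\forall p\, H(p))
Push ¬ through the quantifiers and connectives to reach negation normal form:
  (\forall w\, \forall q\, (\neg H(q) \lor \neg R(w))) \lor (\forall p\, H(p))
All bound variables are already distinct, so no renaming is needed.
Pull the quantifiers to the front (each side's bound variable is not free in the other side):
  \forall w\, \forall q\, \forall p\, (\neg H(q) \lor \neg R(w) \lor H(p))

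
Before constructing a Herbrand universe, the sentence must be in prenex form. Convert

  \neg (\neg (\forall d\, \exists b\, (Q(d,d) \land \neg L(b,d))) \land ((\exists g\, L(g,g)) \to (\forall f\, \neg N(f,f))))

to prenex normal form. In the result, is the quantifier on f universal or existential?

Rewrite implications/biconditionals: A → B as ¬A ∨ B.
  \neg (\neg (\forall d\, \exists b\, (Q(d,d) \land \neg L(b,d))) \land (\neg (\exists g\, L(g,g)) \lor (\forall f\, \neg N(f,f))))
Drive negations inward (¬∀x A ≡ ∃x ¬A, ¬∃x A ≡ ∀x ¬A, De Morgan for ∧/∨):
  (\forall d\, \exists b\, (Q(d,d) \land \neg L(b,d))) \lor (\exists g\, L(g,g)) \land (\exists f\, N(f,f))
All bound variables are already distinct, so no renaming is needed.
Extract every quantifier outward, since the variables are now distinct and don't occur free across branches:
  \forall d\, \exists b\, \exists g\, \exists f\, (Q(d,d) \land \neg L(b,d) \lor L(g,g) \land N(f,f))
The quantifier \forall f sits under an odd number of negations (counting the antecedent side of each →), so it flips to \exists f.

existential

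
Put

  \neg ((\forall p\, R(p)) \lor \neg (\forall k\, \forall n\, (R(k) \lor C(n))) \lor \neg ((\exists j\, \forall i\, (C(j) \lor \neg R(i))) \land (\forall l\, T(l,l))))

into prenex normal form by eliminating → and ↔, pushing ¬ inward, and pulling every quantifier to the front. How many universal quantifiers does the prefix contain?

4

Drive negations inward (¬∀x A ≡ ∃x ¬A, ¬∃x A ≡ ∀x ¬A, De Morgan for ∧/∨):
  (\exists p\, \neg R(p)) \land (\forall k\, \forall n\, (R(k) \lor C(n))) \land (\exists j\, \forall i\, (C(j) \lor \neg R(i))) \land (\forall l\, T(l,l))
All bound variables are already distinct, so no renaming is needed.
Extract every quantifier outward, since the variables are now distinct and don't occur free across branches:
  \exists p\, \forall k\, \forall n\, \exists j\, \forall i\, \forall l\, (\neg R(p) \land (R(k) \lor C(n)) \land (C(j) \lor \neg R(i)) \land T(l,l))
The prefix is \exists p \forall k \forall n \exists j \forall i \forall l: 4 universal, 2 existential.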